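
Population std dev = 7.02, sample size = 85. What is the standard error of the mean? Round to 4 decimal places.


SE = sigma / sqrt(n)
sqrt(85) ≈ 9.219544
SE = 7.02 / 9.219544 ≈ 0.761426

0.7614


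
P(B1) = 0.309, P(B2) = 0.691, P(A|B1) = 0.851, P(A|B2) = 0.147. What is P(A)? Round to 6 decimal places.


P(A) = P(A|B1)*P(B1) + P(A|B2)*P(B2)
P(A|B1)*P(B1) = 0.851 * 0.309 = 0.262959
P(A|B2)*P(B2) = 0.147 * 0.691 = 0.101577
P(A) = 0.262959 + 0.101577 = 0.364536

0.364536


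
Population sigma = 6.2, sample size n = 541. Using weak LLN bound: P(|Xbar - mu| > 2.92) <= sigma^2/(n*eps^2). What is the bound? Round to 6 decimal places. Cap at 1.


bound = min(1, sigma^2/(n*eps^2))
sigma^2 = 6.2^2 = 38.44
n*eps^2 = 541 * 2.92^2 = 541 * 8.5264 = 4612.7824
sigma^2/(n*eps^2) = 38.44 / 4612.7824 ≈ 0.00833337

0.008333


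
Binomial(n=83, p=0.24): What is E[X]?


E[X] = n*p = 83 * 0.24 = 19.92

19.92


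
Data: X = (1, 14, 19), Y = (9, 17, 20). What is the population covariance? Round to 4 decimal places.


Cov = (1/n)*sum((xi-xbar)(yi-ybar))
n = 3, xbar = 34/3 ≈ 11.333333, ybar = 46/3 ≈ 15.333333
sum((xi-xbar)(yi-ybar)) = 317/3 ≈ 105.666667
Cov = 105.666667 / 3 = 317/9 ≈ 35.222222

35.2222


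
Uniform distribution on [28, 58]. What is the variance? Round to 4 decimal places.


Var = (b-a)^2 / 12
(b-a)^2 = (58 - 28)^2 = 900
Var = 900/12 = 75

75.0000


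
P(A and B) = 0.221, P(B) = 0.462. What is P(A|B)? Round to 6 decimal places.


P(A|B) = P(A and B) / P(B) = 0.221 / 0.462 = 221/462 ≈ 0.47835498

0.478355


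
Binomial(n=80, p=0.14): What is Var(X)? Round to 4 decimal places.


Var = n*p*(1-p) = 80 * 0.14 * 0.86 = 9.632

9.6320


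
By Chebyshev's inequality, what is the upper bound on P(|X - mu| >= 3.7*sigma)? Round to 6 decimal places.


P <= 1/k^2
k^2 = 3.7^2 = 13.69
1/k^2 = 1 / 13.69 = 100/1369 ≈ 0.07304602

0.073046


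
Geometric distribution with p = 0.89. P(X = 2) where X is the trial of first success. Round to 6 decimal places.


P = (1-p)^(k-1) * p
(1-p)^(k-1) = 0.11^1 = 0.11
P = 0.11 * 0.89 = 0.0979

0.097900


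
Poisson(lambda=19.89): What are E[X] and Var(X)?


E[X] = Var(X) = lambda = 19.89

19.89, 19.89


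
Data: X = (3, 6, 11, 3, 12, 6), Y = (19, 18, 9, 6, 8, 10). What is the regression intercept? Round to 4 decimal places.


a = ybar - b*xbar, where b = sum((xi-xbar)(yi-ybar)) / sum((xi-xbar)^2)
n = 6, xbar = 41/6 ≈ 6.833333, ybar = 70/6 = 35/3 ≈ 11.666667
Sxy = sum((xi-xbar)(yi-ybar)) = -121/3 ≈ -40.333333
Sxx = sum((xi-xbar)^2) = 449/6 ≈ 74.833333
b = Sxy / Sxx = -242/449 ≈ -0.538976
a = 11.666667 - (-0.538976) * 6.833333 = 6892/449 ≈ 15.349666

15.3497


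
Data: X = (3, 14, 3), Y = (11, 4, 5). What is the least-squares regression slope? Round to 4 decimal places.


b = sum((xi-xbar)(yi-ybar)) / sum((xi-xbar)^2)
n = 3, xbar = 20/3 ≈ 6.666667, ybar = 20/3 ≈ 6.666667
Sxy = sum((xi-xbar)(yi-ybar)) = -88/3 ≈ -29.333333
Sxx = sum((xi-xbar)^2) = 242/3 ≈ 80.666667
b = Sxy / Sxx = -4/11 ≈ -0.363636

-0.3636


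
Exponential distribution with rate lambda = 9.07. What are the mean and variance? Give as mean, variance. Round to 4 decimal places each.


mean = 1/lam, var = 1/lam^2
mean = 1 / 9.07 = 100/907 ≈ 0.110254
lam^2 = 9.07^2 = 82.2649
var = 1 / 82.2649 ≈ 0.012156

0.1103, 0.0122


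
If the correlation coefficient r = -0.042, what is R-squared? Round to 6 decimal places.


R^2 = r^2 = (-0.042)^2 = 0.001764

0.001764


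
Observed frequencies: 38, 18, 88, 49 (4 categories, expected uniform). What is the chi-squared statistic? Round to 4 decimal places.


chi2 = sum((O-E)^2/E), E = total/4
total = 193, E = 193/4 = 48.25
(38 - 48.25)^2 / 48.25 = 105.0625 / 48.25 = 1681/772 ≈ 2.177461
(18 - 48.25)^2 / 48.25 = 915.0625 / 48.25 = 14641/772 ≈ 18.965026
(88 - 48.25)^2 / 48.25 = 1580.0625 / 48.25 = 25281/772 ≈ 32.747409
(49 - 48.25)^2 / 48.25 = 0.5625 / 48.25 = 9/772 ≈ 0.011658
chi2 = 10403/193 ≈ 53.901554

53.9016


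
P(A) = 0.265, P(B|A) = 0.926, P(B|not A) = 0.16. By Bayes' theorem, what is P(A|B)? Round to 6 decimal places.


P(A|B) = P(B|A)*P(A) / P(B), P(B) = P(B|A)*P(A) + P(B|not A)*P(not A)
P(B|A)*P(A) = 0.926 * 0.265 = 0.24539
P(B|not A)*P(not A) = 0.16 * 0.735 = 0.1176
P(B) = 0.24539 + 0.1176 = 0.36299
P(A|B) = 0.24539 / 0.36299 ≈ 0.67602413

0.676024


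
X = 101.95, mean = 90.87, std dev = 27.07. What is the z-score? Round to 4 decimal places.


z = (X - mu) / sigma
X - mu = 101.95 - 90.87 = 11.08
z = 11.08 / 27.07 = 1108/2707 ≈ 0.409309

0.4093


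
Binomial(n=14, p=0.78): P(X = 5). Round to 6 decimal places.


P = C(n,k) * p^k * (1-p)^(n-k)
C(14,5) = 2002
p^k = 0.78^5 ≈ 0.2887174
(1-p)^(n-k) = 0.22^9 ≈ 0.000001207269
P = 2002 * 0.2887174 * 0.000001207269 ≈ 0.000698

0.000698


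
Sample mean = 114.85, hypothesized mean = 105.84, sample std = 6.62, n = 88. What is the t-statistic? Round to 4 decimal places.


t = (xbar - mu0) / (s/sqrt(n))
xbar - mu0 = 114.85 - 105.84 = 9.01
sqrt(88) ≈ 9.38083152
s/sqrt(n) = 6.62 / 9.38083152 ≈ 0.70569437
t = 9.01 / 0.70569437 ≈ 12.767567

12.7676


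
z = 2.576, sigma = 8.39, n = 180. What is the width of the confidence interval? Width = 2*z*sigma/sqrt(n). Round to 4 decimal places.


width = 2*z*sigma/sqrt(n)
2*z*sigma = 2 * 2.576 * 8.39 = 43.22528
sqrt(180) ≈ 13.416408
width = 43.22528 / 13.416408 ≈ 3.221822

3.2218


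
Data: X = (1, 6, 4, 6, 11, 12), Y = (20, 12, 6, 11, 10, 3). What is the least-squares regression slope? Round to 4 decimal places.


b = sum((xi-xbar)(yi-ybar)) / sum((xi-xbar)^2)
n = 6, xbar = 40/6 = 20/3 ≈ 6.666667, ybar = 62/6 = 31/3 ≈ 10.333333
Sxy = sum((xi-xbar)(yi-ybar)) = -256/3 ≈ -85.333333
Sxx = sum((xi-xbar)^2) = 262/3 ≈ 87.333333
b = Sxy / Sxx = -128/131 ≈ -0.977099

-0.9771


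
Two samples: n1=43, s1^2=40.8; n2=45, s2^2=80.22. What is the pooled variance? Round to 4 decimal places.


sp^2 = ((n1-1)*s1^2 + (n2-1)*s2^2)/(n1+n2-2)
(n1-1)*s1^2 = 42 * 40.8 = 1713.6
(n2-1)*s2^2 = 44 * 80.22 = 3529.68
numerator = 1713.6 + 3529.68 = 5243.28
n1+n2-2 = 86
sp^2 = 5243.28 / 86 = 65541/1075 ≈ 60.968372

60.9684


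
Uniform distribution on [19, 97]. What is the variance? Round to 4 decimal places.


Var = (b-a)^2 / 12
(b-a)^2 = (97 - 19)^2 = 6084
Var = 6084/12 = 507

507.0000


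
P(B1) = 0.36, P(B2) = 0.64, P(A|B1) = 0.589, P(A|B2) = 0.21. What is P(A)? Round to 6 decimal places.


P(A) = P(A|B1)*P(B1) + P(A|B2)*P(B2)
P(A|B1)*P(B1) = 0.589 * 0.36 = 0.21204
P(A|B2)*P(B2) = 0.21 * 0.64 = 0.1344
P(A) = 0.21204 + 0.1344 = 0.34644

0.346440


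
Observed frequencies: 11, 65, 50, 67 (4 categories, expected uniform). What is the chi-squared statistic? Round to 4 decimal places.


chi2 = sum((O-E)^2/E), E = total/4
total = 193, E = 193/4 = 48.25
(11 - 48.25)^2 / 48.25 = 1387.5625 / 48.25 = 22201/772 ≈ 28.757772
(65 - 48.25)^2 / 48.25 = 280.5625 / 48.25 = 4489/772 ≈ 5.814767
(50 - 48.25)^2 / 48.25 = 3.0625 / 48.25 = 49/772 ≈ 0.063472
(67 - 48.25)^2 / 48.25 = 351.5625 / 48.25 = 5625/772 ≈ 7.286269
chi2 = 8091/193 ≈ 41.922280

41.9223


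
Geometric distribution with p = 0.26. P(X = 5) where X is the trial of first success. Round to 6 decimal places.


P = (1-p)^(k-1) * p
(1-p)^(k-1) = 0.74^4 ≈ 0.2998658
P = 0.2998658 * 0.26 ≈ 0.07796510

0.077965


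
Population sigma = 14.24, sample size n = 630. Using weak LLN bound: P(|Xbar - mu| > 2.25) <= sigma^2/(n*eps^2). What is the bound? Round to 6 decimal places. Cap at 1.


bound = min(1, sigma^2/(n*eps^2))
sigma^2 = 14.24^2 = 202.7776
n*eps^2 = 630 * 2.25^2 = 630 * 5.0625 = 3189.375
sigma^2/(n*eps^2) = 202.7776 / 3189.375 ≈ 0.06357910

0.063579


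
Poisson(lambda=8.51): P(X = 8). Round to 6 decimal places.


P = e^(-lam) * lam^k / k!
e^(-8.51) ≈ 0.0002014438
lam^k = 8.51^8 ≈ 27506572.681582
k! = 8! = 40320
P = 0.0002014438 * 27506572.681582 / 40320 ≈ 0.137426

0.137426


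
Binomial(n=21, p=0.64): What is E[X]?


E[X] = n*p = 21 * 0.64 = 13.44

13.44


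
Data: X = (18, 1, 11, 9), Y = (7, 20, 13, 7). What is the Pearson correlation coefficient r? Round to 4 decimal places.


r = sum((xi-xbar)(yi-ybar)) / sqrt(sum((xi-xbar)^2) * sum((yi-ybar)^2))
n = 4, xbar = 39/4 = 9.75, ybar = 47/4 = 11.75
Sxy = sum((xi-xbar)(yi-ybar)) = -106.25
Sxx = sum((xi-xbar)^2) = 146.75
Syy = sum((yi-ybar)^2) = 114.75
sqrt(Sxx*Syy) ≈ 129.767340
r = Sxy / sqrt(Sxx*Syy) = -106.25 / 129.767340 ≈ -0.818773

-0.8188


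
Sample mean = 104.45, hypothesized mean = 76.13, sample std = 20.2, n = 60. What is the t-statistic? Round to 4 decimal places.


t = (xbar - mu0) / (s/sqrt(n))
xbar - mu0 = 104.45 - 76.13 = 28.32
sqrt(60) ≈ 7.74596669
s/sqrt(n) = 20.2 / 7.74596669 ≈ 2.60780879
t = 28.32 / 2.60780879 ≈ 10.859692

10.8597


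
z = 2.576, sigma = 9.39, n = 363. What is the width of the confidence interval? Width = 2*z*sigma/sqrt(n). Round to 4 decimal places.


width = 2*z*sigma/sqrt(n)
2*z*sigma = 2 * 2.576 * 9.39 = 48.37728
sqrt(363) ≈ 19.052559
width = 48.37728 / 19.052559 ≈ 2.539149

2.5391


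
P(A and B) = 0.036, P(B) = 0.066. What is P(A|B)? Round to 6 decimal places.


P(A|B) = P(A and B) / P(B) = 0.036 / 0.066 = 6/11 ≈ 0.54545455

0.545455


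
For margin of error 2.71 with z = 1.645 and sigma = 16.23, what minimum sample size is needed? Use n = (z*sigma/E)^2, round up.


z*sigma/E = 1.645 * 16.23 / 2.71 ≈ 9.851790
(z*sigma/E)^2 ≈ 97.057760
round up: n = 98

98


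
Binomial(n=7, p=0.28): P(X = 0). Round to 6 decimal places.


P = C(n,k) * p^k * (1-p)^(n-k)
C(7,0) = 1
p^k = 0.28^0 = 1
(1-p)^(n-k) = 0.72^7 ≈ 0.1003061
P = 1 * 1 * 0.1003061 ≈ 0.100306

0.100306


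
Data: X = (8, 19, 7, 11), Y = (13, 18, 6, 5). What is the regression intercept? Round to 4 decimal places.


a = ybar - b*xbar, where b = sum((xi-xbar)(yi-ybar)) / sum((xi-xbar)^2)
n = 4, xbar = 45/4 = 11.25, ybar = 42/4 = 10.5
Sxy = sum((xi-xbar)(yi-ybar)) = 70.5
Sxx = sum((xi-xbar)^2) = 88.75
b = Sxy / Sxx = 282/355 ≈ 0.794366
a = 10.5 - 0.794366 * 11.25 = 111/71 ≈ 1.563380

1.5634


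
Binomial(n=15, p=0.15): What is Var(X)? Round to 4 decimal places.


Var = n*p*(1-p) = 15 * 0.15 * 0.85 = 1.9125

1.9125


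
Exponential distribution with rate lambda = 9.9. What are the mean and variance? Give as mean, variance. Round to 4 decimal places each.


mean = 1/lam, var = 1/lam^2
mean = 1 / 9.9 = 10/99 ≈ 0.101010
lam^2 = 9.9^2 = 98.01
var = 1 / 98.01 = 100/9801 ≈ 0.010203

0.1010, 0.0102


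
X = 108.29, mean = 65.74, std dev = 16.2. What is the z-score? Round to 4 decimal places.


z = (X - mu) / sigma
X - mu = 108.29 - 65.74 = 42.55
z = 42.55 / 16.2 = 851/324 ≈ 2.626543

2.6265


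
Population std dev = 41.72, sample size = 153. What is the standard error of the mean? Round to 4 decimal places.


SE = sigma / sqrt(n)
sqrt(153) ≈ 12.369317
SE = 41.72 / 12.369317 ≈ 3.372862

3.3729


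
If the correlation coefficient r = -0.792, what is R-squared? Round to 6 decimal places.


R^2 = r^2 = (-0.792)^2 = 0.627264

0.627264


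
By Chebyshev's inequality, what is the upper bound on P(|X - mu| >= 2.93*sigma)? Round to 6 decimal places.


P <= 1/k^2
k^2 = 2.93^2 = 8.5849
1/k^2 = 1 / 8.5849 ≈ 0.11648359

0.116484


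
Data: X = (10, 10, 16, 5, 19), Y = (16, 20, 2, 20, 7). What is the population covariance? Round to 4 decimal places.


Cov = (1/n)*sum((xi-xbar)(yi-ybar))
n = 5, xbar = 60/5 = 12, ybar = 65/5 = 13
sum((xi-xbar)(yi-ybar)) = -155
Cov = -155 / 5 = -31

-31.0000


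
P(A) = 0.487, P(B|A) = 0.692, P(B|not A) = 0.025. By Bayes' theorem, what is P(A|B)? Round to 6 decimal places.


P(A|B) = P(B|A)*P(A) / P(B), P(B) = P(B|A)*P(A) + P(B|not A)*P(not A)
P(B|A)*P(A) = 0.692 * 0.487 = 0.337004
P(B|not A)*P(not A) = 0.025 * 0.513 = 0.012825
P(B) = 0.337004 + 0.012825 = 0.349829
P(A|B) = 0.337004 / 0.349829 ≈ 0.96333923

0.963339


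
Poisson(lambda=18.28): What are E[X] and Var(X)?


E[X] = Var(X) = lambda = 18.28

18.28, 18.28


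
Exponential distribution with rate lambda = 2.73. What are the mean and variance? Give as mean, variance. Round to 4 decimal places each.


mean = 1/lam, var = 1/lam^2
mean = 1 / 2.73 = 100/273 ≈ 0.366300
lam^2 = 2.73^2 = 7.4529
var = 1 / 7.4529 ≈ 0.134176

0.3663, 0.1342


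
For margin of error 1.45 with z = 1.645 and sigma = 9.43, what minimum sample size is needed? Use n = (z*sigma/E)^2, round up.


z*sigma/E = 1.645 * 9.43 / 1.45 ≈ 10.698172
(z*sigma/E)^2 ≈ 114.450893
round up: n = 115

115


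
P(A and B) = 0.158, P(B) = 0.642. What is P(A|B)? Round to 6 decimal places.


P(A|B) = P(A and B) / P(B) = 0.158 / 0.642 = 79/321 ≈ 0.24610592

0.246106


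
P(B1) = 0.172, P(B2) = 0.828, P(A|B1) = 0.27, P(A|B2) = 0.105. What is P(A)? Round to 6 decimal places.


P(A) = P(A|B1)*P(B1) + P(A|B2)*P(B2)
P(A|B1)*P(B1) = 0.27 * 0.172 = 0.04644
P(A|B2)*P(B2) = 0.105 * 0.828 = 0.08694
P(A) = 0.04644 + 0.08694 = 0.13338

0.133380


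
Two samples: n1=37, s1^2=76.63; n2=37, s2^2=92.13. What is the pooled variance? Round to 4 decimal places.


sp^2 = ((n1-1)*s1^2 + (n2-1)*s2^2)/(n1+n2-2)
(n1-1)*s1^2 = 36 * 76.63 = 2758.68
(n2-1)*s2^2 = 36 * 92.13 = 3316.68
numerator = 2758.68 + 3316.68 = 6075.36
n1+n2-2 = 72
sp^2 = 6075.36 / 72 = 84.38

84.3800


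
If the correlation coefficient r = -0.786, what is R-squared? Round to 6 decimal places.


R^2 = r^2 = (-0.786)^2 = 0.617796

0.617796


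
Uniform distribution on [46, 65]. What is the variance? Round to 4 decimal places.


Var = (b-a)^2 / 12
(b-a)^2 = (65 - 46)^2 = 361
Var = 361/12 ≈ 30.083333

30.0833


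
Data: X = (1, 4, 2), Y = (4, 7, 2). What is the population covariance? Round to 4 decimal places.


Cov = (1/n)*sum((xi-xbar)(yi-ybar))
n = 3, xbar = 7/3 ≈ 2.333333, ybar = 13/3 ≈ 4.333333
sum((xi-xbar)(yi-ybar)) = 17/3 ≈ 5.666667
Cov = 5.666667 / 3 = 17/9 ≈ 1.888889

1.8889


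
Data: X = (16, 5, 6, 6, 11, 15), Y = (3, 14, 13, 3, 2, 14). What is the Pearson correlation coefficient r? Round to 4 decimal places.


r = sum((xi-xbar)(yi-ybar)) / sqrt(sum((xi-xbar)^2) * sum((yi-ybar)^2))
n = 6, xbar = 59/6 ≈ 9.833333, ybar = 49/6 ≈ 8.166667
Sxy = sum((xi-xbar)(yi-ybar)) = -215/6 ≈ -35.833333
Sxx = sum((xi-xbar)^2) = 713/6 ≈ 118.833333
Syy = sum((yi-ybar)^2) = 1097/6 ≈ 182.833333
sqrt(Sxx*Syy) ≈ 147.399778
r = Sxy / sqrt(Sxx*Syy) = -35.833333 / 147.399778 ≈ -0.243103

-0.2431


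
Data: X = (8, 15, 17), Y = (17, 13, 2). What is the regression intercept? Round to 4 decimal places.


a = ybar - b*xbar, where b = sum((xi-xbar)(yi-ybar)) / sum((xi-xbar)^2)
n = 3, xbar = 40/3 ≈ 13.333333, ybar = 32/3 ≈ 10.666667
Sxy = sum((xi-xbar)(yi-ybar)) = -185/3 ≈ -61.666667
Sxx = sum((xi-xbar)^2) = 134/3 ≈ 44.666667
b = Sxy / Sxx = -185/134 ≈ -1.380597
a = 10.666667 - (-1.380597) * 13.333333 = 1948/67 ≈ 29.074627

29.0746


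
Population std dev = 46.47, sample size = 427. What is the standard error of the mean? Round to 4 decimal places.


SE = sigma / sqrt(n)
sqrt(427) ≈ 20.663978
SE = 46.47 / 20.663978 ≈ 2.248841

2.2488


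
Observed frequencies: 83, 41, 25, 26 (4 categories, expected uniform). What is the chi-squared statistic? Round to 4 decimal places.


chi2 = sum((O-E)^2/E), E = total/4
total = 175, E = 175/4 = 43.75
(83 - 43.75)^2 / 43.75 = 1540.5625 / 43.75 = 24649/700 ≈ 35.212857
(41 - 43.75)^2 / 43.75 = 7.5625 / 43.75 = 121/700 ≈ 0.172857
(25 - 43.75)^2 / 43.75 = 351.5625 / 43.75 = 225/28 ≈ 8.035714
(26 - 43.75)^2 / 43.75 = 315.0625 / 43.75 = 5041/700 ≈ 7.201429
chi2 = 8859/175 ≈ 50.622857

50.6229


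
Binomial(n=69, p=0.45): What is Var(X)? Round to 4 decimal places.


Var = n*p*(1-p) = 69 * 0.45 * 0.55 = 17.0775

17.0775


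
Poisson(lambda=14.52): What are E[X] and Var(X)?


E[X] = Var(X) = lambda = 14.52

14.52, 14.52


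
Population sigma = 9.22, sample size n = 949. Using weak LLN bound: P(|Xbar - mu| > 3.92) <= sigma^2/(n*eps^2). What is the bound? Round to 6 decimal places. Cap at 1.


bound = min(1, sigma^2/(n*eps^2))
sigma^2 = 9.22^2 = 85.0084
n*eps^2 = 949 * 3.92^2 = 949 * 15.3664 = 14582.7136
sigma^2/(n*eps^2) = 85.0084 / 14582.7136 ≈ 0.00582940

0.005829


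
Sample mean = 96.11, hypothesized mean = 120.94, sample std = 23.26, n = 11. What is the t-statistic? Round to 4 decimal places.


t = (xbar - mu0) / (s/sqrt(n))
xbar - mu0 = 96.11 - 120.94 = -24.83
sqrt(11) ≈ 3.31662479
s/sqrt(n) = 23.26 / 3.31662479 ≈ 7.01315387
t = -24.83 / 7.01315387 ≈ -3.540490

-3.5405


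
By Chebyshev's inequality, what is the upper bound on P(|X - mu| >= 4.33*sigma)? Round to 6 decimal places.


P <= 1/k^2
k^2 = 4.33^2 = 18.7489
1/k^2 = 1 / 18.7489 ≈ 0.05333646

0.053336


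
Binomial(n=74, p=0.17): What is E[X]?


E[X] = n*p = 74 * 0.17 = 12.58

12.58


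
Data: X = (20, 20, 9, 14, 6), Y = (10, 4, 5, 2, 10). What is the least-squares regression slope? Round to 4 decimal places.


b = sum((xi-xbar)(yi-ybar)) / sum((xi-xbar)^2)
n = 5, xbar = 69/5 = 13.8, ybar = 31/5 = 6.2
Sxy = sum((xi-xbar)(yi-ybar)) = -14.8
Sxx = sum((xi-xbar)^2) = 160.8
b = Sxy / Sxx = -37/402 ≈ -0.092040

-0.0920


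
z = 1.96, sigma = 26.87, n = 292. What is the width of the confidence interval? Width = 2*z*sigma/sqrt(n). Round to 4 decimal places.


width = 2*z*sigma/sqrt(n)
2*z*sigma = 2 * 1.96 * 26.87 = 105.3304
sqrt(292) ≈ 17.088007
width = 105.3304 / 17.088007 ≈ 6.163995

6.1640


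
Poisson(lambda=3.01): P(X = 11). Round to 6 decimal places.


P = e^(-lam) * lam^k / k!
e^(-3.01) ≈ 0.04929168
lam^k = 3.01^11 ≈ 183751.736316
k! = 11! = 39916800
P = 0.04929168 * 183751.736316 / 39916800 ≈ 0.000227

0.000227


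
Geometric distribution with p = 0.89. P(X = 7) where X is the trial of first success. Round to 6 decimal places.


P = (1-p)^(k-1) * p
(1-p)^(k-1) = 0.11^6 = 0.000001771561
P = 0.000001771561 * 0.89 ≈ 0.000001576689

0.000002


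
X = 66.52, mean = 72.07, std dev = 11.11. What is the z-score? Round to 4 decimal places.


z = (X - mu) / sigma
X - mu = 66.52 - 72.07 = -5.55
z = -5.55 / 11.11 = -555/1111 ≈ -0.499550

-0.4995


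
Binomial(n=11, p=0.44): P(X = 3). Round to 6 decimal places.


P = C(n,k) * p^k * (1-p)^(n-k)
C(11,3) = 165
p^k = 0.44^3 = 0.085184
(1-p)^(n-k) = 0.56^8 ≈ 0.009671731
P = 165 * 0.085184 * 0.009671731 ≈ 0.135940

0.135940


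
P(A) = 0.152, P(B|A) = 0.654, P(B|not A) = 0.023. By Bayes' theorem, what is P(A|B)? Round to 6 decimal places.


P(A|B) = P(B|A)*P(A) / P(B), P(B) = P(B|A)*P(A) + P(B|not A)*P(not A)
P(B|A)*P(A) = 0.654 * 0.152 = 0.099408
P(B|not A)*P(not A) = 0.023 * 0.848 = 0.019504
P(B) = 0.099408 + 0.019504 = 0.118912
P(A|B) = 0.099408 / 0.118912 = 6213/7432 ≈ 0.83597955

0.835980


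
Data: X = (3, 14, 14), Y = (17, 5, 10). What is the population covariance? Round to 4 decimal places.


Cov = (1/n)*sum((xi-xbar)(yi-ybar))
n = 3, xbar = 31/3 ≈ 10.333333, ybar = 32/3 ≈ 10.666667
sum((xi-xbar)(yi-ybar)) = -209/3 ≈ -69.666667
Cov = -69.666667 / 3 = -209/9 ≈ -23.222222

-23.2222


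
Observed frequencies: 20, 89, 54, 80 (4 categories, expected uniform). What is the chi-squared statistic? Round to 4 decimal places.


chi2 = sum((O-E)^2/E), E = total/4
total = 243, E = 243/4 = 60.75
(20 - 60.75)^2 / 60.75 = 1660.5625 / 60.75 = 26569/972 ≈ 27.334362
(89 - 60.75)^2 / 60.75 = 798.0625 / 60.75 = 12769/972 ≈ 13.136831
(54 - 60.75)^2 / 60.75 = 45.5625 / 60.75 = 0.75
(80 - 60.75)^2 / 60.75 = 370.5625 / 60.75 = 5929/972 ≈ 6.099794
chi2 = 3833/81 ≈ 47.320988

47.3210


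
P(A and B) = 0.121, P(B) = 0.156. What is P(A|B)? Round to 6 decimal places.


P(A|B) = P(A and B) / P(B) = 0.121 / 0.156 = 121/156 ≈ 0.77564103

0.775641


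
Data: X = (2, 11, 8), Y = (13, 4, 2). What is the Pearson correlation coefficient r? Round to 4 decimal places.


r = sum((xi-xbar)(yi-ybar)) / sqrt(sum((xi-xbar)^2) * sum((yi-ybar)^2))
n = 3, xbar = 21/3 = 7, ybar = 19/3 ≈ 6.333333
Sxy = sum((xi-xbar)(yi-ybar)) = -47
Sxx = sum((xi-xbar)^2) = 42
Syy = sum((yi-ybar)^2) = 206/3 ≈ 68.666667
sqrt(Sxx*Syy) ≈ 53.702886
r = Sxy / sqrt(Sxx*Syy) = -47 / 53.702886 ≈ -0.875186

-0.8752


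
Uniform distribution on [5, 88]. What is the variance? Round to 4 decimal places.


Var = (b-a)^2 / 12
(b-a)^2 = (88 - 5)^2 = 6889
Var = 6889/12 ≈ 574.083333

574.0833


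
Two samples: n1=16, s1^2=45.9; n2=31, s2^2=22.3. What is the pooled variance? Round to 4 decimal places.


sp^2 = ((n1-1)*s1^2 + (n2-1)*s2^2)/(n1+n2-2)
(n1-1)*s1^2 = 15 * 45.9 = 688.5
(n2-1)*s2^2 = 30 * 22.3 = 669
numerator = 688.5 + 669 = 1357.5
n1+n2-2 = 45
sp^2 = 1357.5 / 45 = 181/6 ≈ 30.166667

30.1667


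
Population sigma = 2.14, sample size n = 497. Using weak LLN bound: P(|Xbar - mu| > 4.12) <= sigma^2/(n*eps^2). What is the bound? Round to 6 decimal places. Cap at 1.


bound = min(1, sigma^2/(n*eps^2))
sigma^2 = 2.14^2 = 4.5796
n*eps^2 = 497 * 4.12^2 = 497 * 16.9744 = 8436.2768
sigma^2/(n*eps^2) = 4.5796 / 8436.2768 ≈ 0.00054285

0.000543


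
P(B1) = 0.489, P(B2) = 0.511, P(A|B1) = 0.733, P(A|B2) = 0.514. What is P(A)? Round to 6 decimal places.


P(A) = P(A|B1)*P(B1) + P(A|B2)*P(B2)
P(A|B1)*P(B1) = 0.733 * 0.489 = 0.358437
P(A|B2)*P(B2) = 0.514 * 0.511 = 0.262654
P(A) = 0.358437 + 0.262654 = 0.621091

0.621091


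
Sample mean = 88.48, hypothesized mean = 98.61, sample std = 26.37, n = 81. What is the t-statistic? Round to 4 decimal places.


t = (xbar - mu0) / (s/sqrt(n))
xbar - mu0 = 88.48 - 98.61 = -10.13
sqrt(81) = 9
s/sqrt(n) = 26.37 / 9 = 2.93
t = -10.13 / 2.93 = -1013/293 ≈ -3.457338

-3.4573


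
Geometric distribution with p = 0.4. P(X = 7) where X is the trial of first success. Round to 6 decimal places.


P = (1-p)^(k-1) * p
(1-p)^(k-1) = 0.6^6 = 0.046656
P = 0.046656 * 0.4 = 0.0186624

0.018662


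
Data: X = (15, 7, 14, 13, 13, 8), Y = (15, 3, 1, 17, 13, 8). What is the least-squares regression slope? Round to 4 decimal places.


b = sum((xi-xbar)(yi-ybar)) / sum((xi-xbar)^2)
n = 6, xbar = 70/6 = 35/3 ≈ 11.666667, ybar = 57/6 = 9.5
Sxy = sum((xi-xbar)(yi-ybar)) = 49
Sxx = sum((xi-xbar)^2) = 166/3 ≈ 55.333333
b = Sxy / Sxx = 147/166 ≈ 0.885542

0.8855


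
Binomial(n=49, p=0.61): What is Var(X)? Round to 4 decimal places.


Var = n*p*(1-p) = 49 * 0.61 * 0.39 = 11.6571

11.6571


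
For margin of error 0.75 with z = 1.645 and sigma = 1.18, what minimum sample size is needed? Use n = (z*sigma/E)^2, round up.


z*sigma/E = 1.645 * 1.18 / 0.75 = 19411/7500 ≈ 2.588133
(z*sigma/E)^2 ≈ 6.698434
round up: n = 7

7


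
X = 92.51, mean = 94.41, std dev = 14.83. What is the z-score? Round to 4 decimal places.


z = (X - mu) / sigma
X - mu = 92.51 - 94.41 = -1.9
z = -1.9 / 14.83 = -190/1483 ≈ -0.128119

-0.1281


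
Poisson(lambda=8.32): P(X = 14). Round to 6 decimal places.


P = e^(-lam) * lam^k / k!
e^(-8.32) ≈ 0.0002435959
lam^k = 8.32^14 ≈ 7615993558740.478785
k! = 14! = 87178291200
P = 0.0002435959 * 7615993558740.478785 / 87178291200 ≈ 0.021281

0.021281


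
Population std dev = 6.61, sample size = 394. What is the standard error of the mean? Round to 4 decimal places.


SE = sigma / sqrt(n)
sqrt(394) ≈ 19.849433
SE = 6.61 / 19.849433 ≈ 0.333007

0.3330


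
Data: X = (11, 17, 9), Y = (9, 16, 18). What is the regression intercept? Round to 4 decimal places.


a = ybar - b*xbar, where b = sum((xi-xbar)(yi-ybar)) / sum((xi-xbar)^2)
n = 3, xbar = 37/3 ≈ 12.333333, ybar = 43/3 ≈ 14.333333
Sxy = sum((xi-xbar)(yi-ybar)) = 8/3 ≈ 2.666667
Sxx = sum((xi-xbar)^2) = 104/3 ≈ 34.666667
b = Sxy / Sxx = 1/13 ≈ 0.076923
a = 14.333333 - 0.076923 * 12.333333 = 174/13 ≈ 13.384615

13.3846


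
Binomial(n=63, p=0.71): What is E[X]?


E[X] = n*p = 63 * 0.71 = 44.73

44.73


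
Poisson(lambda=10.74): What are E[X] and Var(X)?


E[X] = Var(X) = lambda = 10.74

10.74, 10.74


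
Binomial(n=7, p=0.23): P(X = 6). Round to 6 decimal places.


P = C(n,k) * p^k * (1-p)^(n-k)
C(7,6) = 7
p^k = 0.23^6 ≈ 0.0001480359
(1-p)^(n-k) = 0.77^1 = 0.77
P = 7 * 0.0001480359 * 0.77 ≈ 0.000798

0.000798


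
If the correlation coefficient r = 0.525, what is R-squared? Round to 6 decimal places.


R^2 = r^2 = (0.525)^2 = 0.275625

0.275625


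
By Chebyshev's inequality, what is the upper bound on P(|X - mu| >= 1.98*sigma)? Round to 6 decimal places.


P <= 1/k^2
k^2 = 1.98^2 = 3.9204
1/k^2 = 1 / 3.9204 = 2500/9801 ≈ 0.25507601

0.255076


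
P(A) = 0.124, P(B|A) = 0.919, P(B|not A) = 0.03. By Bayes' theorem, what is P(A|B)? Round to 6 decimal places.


P(A|B) = P(B|A)*P(A) / P(B), P(B) = P(B|A)*P(A) + P(B|not A)*P(not A)
P(B|A)*P(A) = 0.919 * 0.124 = 0.113956
P(B|not A)*P(not A) = 0.03 * 0.876 = 0.02628
P(B) = 0.113956 + 0.02628 = 0.140236
P(A|B) = 0.113956 / 0.140236 ≈ 0.81260161

0.812602


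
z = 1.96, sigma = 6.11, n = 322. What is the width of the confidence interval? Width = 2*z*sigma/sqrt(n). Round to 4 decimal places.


width = 2*z*sigma/sqrt(n)
2*z*sigma = 2 * 1.96 * 6.11 = 23.9512
sqrt(322) ≈ 17.944358
width = 23.9512 / 17.944358 ≈ 1.334748

1.3347


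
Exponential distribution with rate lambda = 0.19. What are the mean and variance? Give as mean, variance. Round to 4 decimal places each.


mean = 1/lam, var = 1/lam^2
mean = 1 / 0.19 = 100/19 ≈ 5.263158
lam^2 = 0.19^2 = 0.0361
var = 1 / 0.0361 = 10000/361 ≈ 27.700831

5.2632, 27.7008


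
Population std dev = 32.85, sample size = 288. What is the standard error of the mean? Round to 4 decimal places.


SE = sigma / sqrt(n)
sqrt(288) ≈ 16.970563
SE = 32.85 / 16.970563 ≈ 1.935705

1.9357


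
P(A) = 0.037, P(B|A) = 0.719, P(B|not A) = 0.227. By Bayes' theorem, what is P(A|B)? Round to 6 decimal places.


P(A|B) = P(B|A)*P(A) / P(B), P(B) = P(B|A)*P(A) + P(B|not A)*P(not A)
P(B|A)*P(A) = 0.719 * 0.037 = 0.026603
P(B|not A)*P(not A) = 0.227 * 0.963 = 0.218601
P(B) = 0.026603 + 0.218601 = 0.245204
P(A|B) = 0.026603 / 0.245204 ≈ 0.10849334

0.108493


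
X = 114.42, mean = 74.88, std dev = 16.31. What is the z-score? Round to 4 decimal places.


z = (X - mu) / sigma
X - mu = 114.42 - 74.88 = 39.54
z = 39.54 / 16.31 = 3954/1631 ≈ 2.424280

2.4243


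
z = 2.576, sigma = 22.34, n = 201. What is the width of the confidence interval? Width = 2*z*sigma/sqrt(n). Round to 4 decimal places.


width = 2*z*sigma/sqrt(n)
2*z*sigma = 2 * 2.576 * 22.34 = 115.09568
sqrt(201) ≈ 14.177447
width = 115.09568 / 14.177447 ≈ 8.118223

8.1182


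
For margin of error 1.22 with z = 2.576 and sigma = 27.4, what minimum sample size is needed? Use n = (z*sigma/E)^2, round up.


z*sigma/E = 2.576 * 27.4 / 1.22 = 88228/1525 ≈ 57.854426
(z*sigma/E)^2 ≈ 3347.134634
round up: n = 3348

3348


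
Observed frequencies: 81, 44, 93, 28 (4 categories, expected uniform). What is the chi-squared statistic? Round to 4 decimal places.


chi2 = sum((O-E)^2/E), E = total/4
total = 246, E = 246/4 = 61.5
(81 - 61.5)^2 / 61.5 = 380.25 / 61.5 = 507/82 ≈ 6.182927
(44 - 61.5)^2 / 61.5 = 306.25 / 61.5 = 1225/246 ≈ 4.979675
(93 - 61.5)^2 / 61.5 = 992.25 / 61.5 = 1323/82 ≈ 16.134146
(28 - 61.5)^2 / 61.5 = 1122.25 / 61.5 = 4489/246 ≈ 18.247967
chi2 = 5602/123 ≈ 45.544715

45.5447


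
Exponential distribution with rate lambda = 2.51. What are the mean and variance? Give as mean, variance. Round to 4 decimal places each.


mean = 1/lam, var = 1/lam^2
mean = 1 / 2.51 = 100/251 ≈ 0.398406
lam^2 = 2.51^2 = 6.3001
var = 1 / 6.3001 ≈ 0.158728

0.3984, 0.1587


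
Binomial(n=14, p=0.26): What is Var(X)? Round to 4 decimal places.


Var = n*p*(1-p) = 14 * 0.26 * 0.74 = 2.6936

2.6936


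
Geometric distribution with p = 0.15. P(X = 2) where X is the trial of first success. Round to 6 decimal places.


P = (1-p)^(k-1) * p
(1-p)^(k-1) = 0.85^1 = 0.85
P = 0.85 * 0.15 = 0.1275

0.127500


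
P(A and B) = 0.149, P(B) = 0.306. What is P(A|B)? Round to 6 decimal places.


P(A|B) = P(A and B) / P(B) = 0.149 / 0.306 = 149/306 ≈ 0.48692810

0.486928


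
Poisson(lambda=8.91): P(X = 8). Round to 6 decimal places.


P = e^(-lam) * lam^k / k!
e^(-8.91) ≈ 0.0001350318
lam^k = 8.91^8 ≈ 39721133.415269
k! = 8! = 40320
P = 0.0001350318 * 39721133.415269 / 40320 ≈ 0.133026

0.133026


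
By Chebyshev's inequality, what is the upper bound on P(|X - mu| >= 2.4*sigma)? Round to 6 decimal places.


P <= 1/k^2
k^2 = 2.4^2 = 5.76
1/k^2 = 1 / 5.76 = 25/144 ≈ 0.17361111

0.173611


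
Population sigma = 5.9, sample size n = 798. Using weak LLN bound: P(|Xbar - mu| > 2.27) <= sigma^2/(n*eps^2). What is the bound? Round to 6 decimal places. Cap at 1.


bound = min(1, sigma^2/(n*eps^2))
sigma^2 = 5.9^2 = 34.81
n*eps^2 = 798 * 2.27^2 = 798 * 5.1529 = 4112.0142
sigma^2/(n*eps^2) = 34.81 / 4112.0142 ≈ 0.00846544

0.008465


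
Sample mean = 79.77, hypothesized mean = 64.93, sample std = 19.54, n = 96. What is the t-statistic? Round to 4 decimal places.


t = (xbar - mu0) / (s/sqrt(n))
xbar - mu0 = 79.77 - 64.93 = 14.84
sqrt(96) ≈ 9.79795897
s/sqrt(n) = 19.54 / 9.79795897 ≈ 1.99429290
t = 14.84 / 1.99429290 ≈ 7.441234

7.4412


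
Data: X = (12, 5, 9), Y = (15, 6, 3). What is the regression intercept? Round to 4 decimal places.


a = ybar - b*xbar, where b = sum((xi-xbar)(yi-ybar)) / sum((xi-xbar)^2)
n = 3, xbar = 26/3 ≈ 8.666667, ybar = 24/3 = 8
Sxy = sum((xi-xbar)(yi-ybar)) = 29
Sxx = sum((xi-xbar)^2) = 74/3 ≈ 24.666667
b = Sxy / Sxx = 87/74 ≈ 1.175676
a = 8 - 1.175676 * 8.666667 = -81/37 ≈ -2.189189

-2.1892


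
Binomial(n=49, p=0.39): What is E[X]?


E[X] = n*p = 49 * 0.39 = 19.11

19.11


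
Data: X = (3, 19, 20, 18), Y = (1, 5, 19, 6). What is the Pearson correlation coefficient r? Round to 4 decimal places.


r = sum((xi-xbar)(yi-ybar)) / sqrt(sum((xi-xbar)^2) * sum((yi-ybar)^2))
n = 4, xbar = 60/4 = 15, ybar = 31/4 = 7.75
Sxy = sum((xi-xbar)(yi-ybar)) = 121
Sxx = sum((xi-xbar)^2) = 194
Syy = sum((yi-ybar)^2) = 182.75
sqrt(Sxx*Syy) ≈ 188.290998
r = Sxy / sqrt(Sxx*Syy) = 121 / 188.290998 ≈ 0.642622

0.6426


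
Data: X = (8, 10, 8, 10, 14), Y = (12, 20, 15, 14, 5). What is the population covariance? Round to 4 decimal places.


Cov = (1/n)*sum((xi-xbar)(yi-ybar))
n = 5, xbar = 50/5 = 10, ybar = 66/5 = 13.2
sum((xi-xbar)(yi-ybar)) = -34
Cov = -34 / 5 = -6.8

-6.8000


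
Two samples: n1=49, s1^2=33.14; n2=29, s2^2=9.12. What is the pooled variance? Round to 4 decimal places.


sp^2 = ((n1-1)*s1^2 + (n2-1)*s2^2)/(n1+n2-2)
(n1-1)*s1^2 = 48 * 33.14 = 1590.72
(n2-1)*s2^2 = 28 * 9.12 = 255.36
numerator = 1590.72 + 255.36 = 1846.08
n1+n2-2 = 76
sp^2 = 1846.08 / 76 = 11538/475 ≈ 24.290526

24.2905


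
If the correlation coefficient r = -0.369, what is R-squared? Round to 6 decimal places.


R^2 = r^2 = (-0.369)^2 = 0.136161

0.136161


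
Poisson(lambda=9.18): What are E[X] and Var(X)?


E[X] = Var(X) = lambda = 9.18

9.18, 9.18


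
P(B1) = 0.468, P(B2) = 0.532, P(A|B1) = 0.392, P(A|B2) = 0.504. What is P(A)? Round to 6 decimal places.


P(A) = P(A|B1)*P(B1) + P(A|B2)*P(B2)
P(A|B1)*P(B1) = 0.392 * 0.468 = 0.183456
P(A|B2)*P(B2) = 0.504 * 0.532 = 0.268128
P(A) = 0.183456 + 0.268128 = 0.451584

0.451584


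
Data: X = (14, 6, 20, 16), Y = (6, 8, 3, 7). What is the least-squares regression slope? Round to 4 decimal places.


b = sum((xi-xbar)(yi-ybar)) / sum((xi-xbar)^2)
n = 4, xbar = 56/4 = 14, ybar = 24/4 = 6
Sxy = sum((xi-xbar)(yi-ybar)) = -32
Sxx = sum((xi-xbar)^2) = 104
b = Sxy / Sxx = -4/13 ≈ -0.307692

-0.3077


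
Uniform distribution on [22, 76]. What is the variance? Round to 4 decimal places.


Var = (b-a)^2 / 12
(b-a)^2 = (76 - 22)^2 = 2916
Var = 2916/12 = 243

243.0000


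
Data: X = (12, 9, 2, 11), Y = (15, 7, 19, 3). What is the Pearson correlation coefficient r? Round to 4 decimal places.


r = sum((xi-xbar)(yi-ybar)) / sqrt(sum((xi-xbar)^2) * sum((yi-ybar)^2))
n = 4, xbar = 34/4 = 8.5, ybar = 44/4 = 11
Sxy = sum((xi-xbar)(yi-ybar)) = -60
Sxx = sum((xi-xbar)^2) = 61
Syy = sum((yi-ybar)^2) = 160
sqrt(Sxx*Syy) ≈ 98.792712
r = Sxy / sqrt(Sxx*Syy) = -60 / 98.792712 ≈ -0.607332

-0.6073


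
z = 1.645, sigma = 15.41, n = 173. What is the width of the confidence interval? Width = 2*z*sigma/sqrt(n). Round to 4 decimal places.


width = 2*z*sigma/sqrt(n)
2*z*sigma = 2 * 1.645 * 15.41 = 50.6989
sqrt(173) ≈ 13.152946
width = 50.6989 / 13.152946 ≈ 3.854566

3.8546


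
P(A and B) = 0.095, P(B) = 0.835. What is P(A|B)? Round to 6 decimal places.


P(A|B) = P(A and B) / P(B) = 0.095 / 0.835 = 19/167 ≈ 0.11377246

0.113772


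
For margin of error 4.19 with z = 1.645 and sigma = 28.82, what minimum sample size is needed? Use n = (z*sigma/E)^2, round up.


z*sigma/E = 1.645 * 28.82 / 4.19 ≈ 11.314773
(z*sigma/E)^2 ≈ 128.024094
round up: n = 129

129


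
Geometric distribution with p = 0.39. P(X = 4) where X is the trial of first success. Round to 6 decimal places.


P = (1-p)^(k-1) * p
(1-p)^(k-1) = 0.61^3 = 0.226981
P = 0.226981 * 0.39 = 0.08852259

0.088523


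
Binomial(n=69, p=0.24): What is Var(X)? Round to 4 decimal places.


Var = n*p*(1-p) = 69 * 0.24 * 0.76 = 12.5856

12.5856


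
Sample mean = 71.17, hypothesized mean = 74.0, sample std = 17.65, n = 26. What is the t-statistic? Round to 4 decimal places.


t = (xbar - mu0) / (s/sqrt(n))
xbar - mu0 = 71.17 - 74.0 = -2.83
sqrt(26) ≈ 5.09901951
s/sqrt(n) = 17.65 / 5.09901951 ≈ 3.46144979
t = -2.83 / 3.46144979 ≈ -0.817576

-0.8176


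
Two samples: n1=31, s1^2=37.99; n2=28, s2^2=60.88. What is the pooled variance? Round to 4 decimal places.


sp^2 = ((n1-1)*s1^2 + (n2-1)*s2^2)/(n1+n2-2)
(n1-1)*s1^2 = 30 * 37.99 = 1139.7
(n2-1)*s2^2 = 27 * 60.88 = 1643.76
numerator = 1139.7 + 1643.76 = 2783.46
n1+n2-2 = 57
sp^2 = 2783.46 / 57 = 46391/950 ≈ 48.832632

48.8326


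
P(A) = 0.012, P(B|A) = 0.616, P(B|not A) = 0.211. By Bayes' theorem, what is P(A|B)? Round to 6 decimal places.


P(A|B) = P(B|A)*P(A) / P(B), P(B) = P(B|A)*P(A) + P(B|not A)*P(not A)
P(B|A)*P(A) = 0.616 * 0.012 = 0.007392
P(B|not A)*P(not A) = 0.211 * 0.988 = 0.208468
P(B) = 0.007392 + 0.208468 = 0.21586
P(A|B) = 0.007392 / 0.21586 ≈ 0.03424442

0.034244


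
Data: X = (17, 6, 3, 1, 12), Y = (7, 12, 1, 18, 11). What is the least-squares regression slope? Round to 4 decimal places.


b = sum((xi-xbar)(yi-ybar)) / sum((xi-xbar)^2)
n = 5, xbar = 39/5 = 7.8, ybar = 49/5 = 9.8
Sxy = sum((xi-xbar)(yi-ybar)) = -38.2
Sxx = sum((xi-xbar)^2) = 174.8
b = Sxy / Sxx = -191/874 ≈ -0.218535

-0.2185


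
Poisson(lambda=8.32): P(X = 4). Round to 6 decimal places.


P = e^(-lam) * lam^k / k!
e^(-8.32) ≈ 0.0002435959
lam^k = 8.32^4 ≈ 4791.740662
k! = 4! = 24
P = 0.0002435959 * 4791.740662 / 24 ≈ 0.048635

0.048635


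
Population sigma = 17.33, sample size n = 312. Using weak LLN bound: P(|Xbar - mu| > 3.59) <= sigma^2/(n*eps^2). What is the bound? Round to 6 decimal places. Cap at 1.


bound = min(1, sigma^2/(n*eps^2))
sigma^2 = 17.33^2 = 300.3289
n*eps^2 = 312 * 3.59^2 = 312 * 12.8881 = 4021.0872
sigma^2/(n*eps^2) = 300.3289 / 4021.0872 ≈ 0.07468848

0.074688


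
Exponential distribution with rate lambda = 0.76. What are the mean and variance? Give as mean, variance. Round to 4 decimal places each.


mean = 1/lam, var = 1/lam^2
mean = 1 / 0.76 = 25/19 ≈ 1.315789
lam^2 = 0.76^2 = 0.5776
var = 1 / 0.5776 = 625/361 ≈ 1.731302

1.3158, 1.7313


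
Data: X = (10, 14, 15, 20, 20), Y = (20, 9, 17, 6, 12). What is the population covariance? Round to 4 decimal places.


Cov = (1/n)*sum((xi-xbar)(yi-ybar))
n = 5, xbar = 79/5 = 15.8, ybar = 64/5 = 12.8
sum((xi-xbar)(yi-ybar)) = -70.2
Cov = -70.2 / 5 = -14.04

-14.0400


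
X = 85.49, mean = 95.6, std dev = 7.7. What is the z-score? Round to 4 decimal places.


z = (X - mu) / sigma
X - mu = 85.49 - 95.6 = -10.11
z = -10.11 / 7.7 = -1011/770 ≈ -1.312987

-1.3130


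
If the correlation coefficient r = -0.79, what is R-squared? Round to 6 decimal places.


R^2 = r^2 = (-0.79)^2 = 0.6241

0.624100


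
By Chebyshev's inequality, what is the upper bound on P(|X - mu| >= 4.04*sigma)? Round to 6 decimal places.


P <= 1/k^2
k^2 = 4.04^2 = 16.3216
1/k^2 = 1 / 16.3216 ≈ 0.06126850

0.061269


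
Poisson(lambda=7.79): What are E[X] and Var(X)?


E[X] = Var(X) = lambda = 7.79

7.79, 7.79


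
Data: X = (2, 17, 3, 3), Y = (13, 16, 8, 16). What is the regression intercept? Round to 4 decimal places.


a = ybar - b*xbar, where b = sum((xi-xbar)(yi-ybar)) / sum((xi-xbar)^2)
n = 4, xbar = 25/4 = 6.25, ybar = 53/4 = 13.25
Sxy = sum((xi-xbar)(yi-ybar)) = 38.75
Sxx = sum((xi-xbar)^2) = 154.75
b = Sxy / Sxx = 155/619 ≈ 0.250404
a = 13.25 - 0.250404 * 6.25 = 7233/619 ≈ 11.684976

11.6850


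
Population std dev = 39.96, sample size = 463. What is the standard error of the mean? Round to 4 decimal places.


SE = sigma / sqrt(n)
sqrt(463) ≈ 21.517435
SE = 39.96 / 21.517435 ≈ 1.857099

1.8571


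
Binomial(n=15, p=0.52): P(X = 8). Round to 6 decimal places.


P = C(n,k) * p^k * (1-p)^(n-k)
C(15,8) = 6435
p^k = 0.52^8 ≈ 0.005345973
(1-p)^(n-k) = 0.48^7 ≈ 0.005870683
P = 6435 * 0.005345973 * 0.005870683 ≈ 0.201959

0.201959


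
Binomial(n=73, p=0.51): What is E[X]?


E[X] = n*p = 73 * 0.51 = 37.23

37.23


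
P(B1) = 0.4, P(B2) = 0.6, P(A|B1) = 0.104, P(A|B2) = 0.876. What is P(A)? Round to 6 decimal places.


P(A) = P(A|B1)*P(B1) + P(A|B2)*P(B2)
P(A|B1)*P(B1) = 0.104 * 0.4 = 0.0416
P(A|B2)*P(B2) = 0.876 * 0.6 = 0.5256
P(A) = 0.0416 + 0.5256 = 0.5672

0.567200


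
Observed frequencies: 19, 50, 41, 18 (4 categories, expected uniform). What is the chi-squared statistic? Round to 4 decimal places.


chi2 = sum((O-E)^2/E), E = total/4
total = 128, E = 128/4 = 32
(19 - 32)^2 / 32 = 169 / 32 = 5.28125
(50 - 32)^2 / 32 = 324 / 32 = 10.125
(41 - 32)^2 / 32 = 81 / 32 = 2.53125
(18 - 32)^2 / 32 = 196 / 32 = 6.125
chi2 = 24.0625

24.0625


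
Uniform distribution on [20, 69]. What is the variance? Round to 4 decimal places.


Var = (b-a)^2 / 12
(b-a)^2 = (69 - 20)^2 = 2401
Var = 2401/12 ≈ 200.083333

200.0833


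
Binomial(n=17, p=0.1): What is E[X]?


E[X] = n*p = 17 * 0.1 = 1.7

1.7


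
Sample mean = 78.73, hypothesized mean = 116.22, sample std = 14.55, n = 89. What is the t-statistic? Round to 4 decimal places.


t = (xbar - mu0) / (s/sqrt(n))
xbar - mu0 = 78.73 - 116.22 = -37.49
sqrt(89) ≈ 9.43398113
s/sqrt(n) = 14.55 / 9.43398113 ≈ 1.54229692
t = -37.49 / 1.54229692 ≈ -24.307901

-24.3079


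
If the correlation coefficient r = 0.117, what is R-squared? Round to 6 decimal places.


R^2 = r^2 = (0.117)^2 = 0.013689

0.013689


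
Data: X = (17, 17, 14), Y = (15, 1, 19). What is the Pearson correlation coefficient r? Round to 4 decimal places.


r = sum((xi-xbar)(yi-ybar)) / sqrt(sum((xi-xbar)^2) * sum((yi-ybar)^2))
n = 3, xbar = 48/3 = 16, ybar = 35/3 ≈ 11.666667
Sxy = sum((xi-xbar)(yi-ybar)) = -22
Sxx = sum((xi-xbar)^2) = 6
Syy = sum((yi-ybar)^2) = 536/3 ≈ 178.666667
sqrt(Sxx*Syy) ≈ 32.741411
r = Sxy / sqrt(Sxx*Syy) = -22 / 32.741411 ≈ -0.671932

-0.6719


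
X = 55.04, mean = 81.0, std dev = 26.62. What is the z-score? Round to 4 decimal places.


z = (X - mu) / sigma
X - mu = 55.04 - 81.0 = -25.96
z = -25.96 / 26.62 = -118/121 ≈ -0.975207

-0.9752


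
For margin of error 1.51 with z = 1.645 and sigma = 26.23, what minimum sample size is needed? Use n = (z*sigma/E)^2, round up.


z*sigma/E = 1.645 * 26.23 / 1.51 ≈ 28.575066
(z*sigma/E)^2 ≈ 816.534410
round up: n = 817

817


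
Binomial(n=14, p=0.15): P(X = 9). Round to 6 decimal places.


P = C(n,k) * p^k * (1-p)^(n-k)
C(14,9) = 2002
p^k = 0.15^9 ≈ 0.00000003844336
(1-p)^(n-k) = 0.85^5 ≈ 0.4437053
P = 2002 * 0.00000003844336 * 0.4437053 ≈ 0.000034

0.000034
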